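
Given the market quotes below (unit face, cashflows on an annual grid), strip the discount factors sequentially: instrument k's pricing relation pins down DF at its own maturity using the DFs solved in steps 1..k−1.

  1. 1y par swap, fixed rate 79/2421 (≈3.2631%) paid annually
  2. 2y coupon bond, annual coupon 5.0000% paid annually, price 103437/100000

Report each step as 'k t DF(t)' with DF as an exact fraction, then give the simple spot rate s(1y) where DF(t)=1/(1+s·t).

1 1 2421/2500
2 2 939/1000
s(1y) = (1/(2421/2500) − 1)/(1) = 79/2421 ≈ 3.2631%

step 1 [1y] swap r/1=79/2421: DF=(1 − 79/2421·(0))/(1+79/2421) = 2421/2500 ≈ 0.968400
step 2 [2y] bond c/1=1/20: DF=(103437/100000 − 1/20·(0.968400))/(1+1/20) = 939/1000 ≈ 0.939000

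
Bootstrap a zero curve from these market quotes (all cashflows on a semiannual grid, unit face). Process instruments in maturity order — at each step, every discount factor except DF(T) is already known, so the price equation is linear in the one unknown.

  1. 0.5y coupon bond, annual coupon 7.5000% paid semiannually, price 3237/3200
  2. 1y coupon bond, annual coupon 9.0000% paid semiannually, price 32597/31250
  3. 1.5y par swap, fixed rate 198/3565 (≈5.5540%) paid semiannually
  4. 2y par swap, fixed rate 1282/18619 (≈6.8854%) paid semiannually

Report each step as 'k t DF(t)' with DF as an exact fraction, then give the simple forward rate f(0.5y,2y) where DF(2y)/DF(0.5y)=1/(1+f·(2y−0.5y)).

1 1/2 39/40
2 1 4781/5000
3 3/2 1151/1250
4 2 4359/5000
f(0.5y,2y) = ((39/40)/(4359/5000) − 1)/(3/2) = 344/4359 ≈ 7.8917%

step 1 [0.5y] bond c/2=3/80: DF=(3237/3200 − 3/80·(0))/(1+3/80) = 39/40 ≈ 0.975000
step 2 [1y] bond c/2=9/200: DF=(32597/31250 − 9/200·(0.975000))/(1+9/200) = 4781/5000 ≈ 0.956200
step 3 [1.5y] swap r/2=99/3565: DF=(1 − 99/3565·(0.975000+0.956200))/(1+99/3565) = 1151/1250 ≈ 0.920800
step 4 [2y] swap r/2=641/18619: DF=(1 − 641/18619·(0.975000+0.956200+0.920800))/(1+641/18619) = 4359/5000 ≈ 0.871800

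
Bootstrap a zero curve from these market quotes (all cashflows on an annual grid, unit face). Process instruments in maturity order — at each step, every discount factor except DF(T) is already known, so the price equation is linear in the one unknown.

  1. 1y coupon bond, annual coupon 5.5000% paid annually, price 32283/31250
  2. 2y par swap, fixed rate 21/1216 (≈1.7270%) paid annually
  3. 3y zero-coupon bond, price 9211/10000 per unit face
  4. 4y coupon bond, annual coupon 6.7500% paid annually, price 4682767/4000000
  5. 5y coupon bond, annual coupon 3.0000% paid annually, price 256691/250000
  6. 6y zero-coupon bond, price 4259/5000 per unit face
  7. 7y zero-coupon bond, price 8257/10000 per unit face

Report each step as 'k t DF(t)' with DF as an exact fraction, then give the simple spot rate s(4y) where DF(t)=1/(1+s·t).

step 1 [1y] bond c/1=11/200: DF=(32283/31250 − 11/200·(0))/(1+11/200) = 612/625 ≈ 0.979200
step 2 [2y] swap r/1=21/1216: DF=(1 − 21/1216·(0.979200))/(1+21/1216) = 604/625 ≈ 0.966400
step 3 [3y] zero: DF = P = 9211/10000 ≈ 0.921100
step 4 [4y] bond c/1=27/400: DF=(4682767/4000000 − 27/400·(0.979200+0.966400+0.921100))/(1+27/400) = 4577/5000 ≈ 0.915400
step 5 [5y] bond c/1=3/100: DF=(256691/250000 − 3/100·(0.979200+0.966400+0.921100+0.915400))/(1+3/100) = 8867/10000 ≈ 0.886700
step 6 [6y] zero: DF = P = 4259/5000 ≈ 0.851800
step 7 [7y] zero: DF = P = 8257/10000 ≈ 0.825700

1 1 612/625
2 2 604/625
3 3 9211/10000
4 4 4577/5000
5 5 8867/10000
6 6 4259/5000
7 7 8257/10000
s(4y) = (1/(4577/5000) − 1)/(4) = 423/18308 ≈ 2.3105%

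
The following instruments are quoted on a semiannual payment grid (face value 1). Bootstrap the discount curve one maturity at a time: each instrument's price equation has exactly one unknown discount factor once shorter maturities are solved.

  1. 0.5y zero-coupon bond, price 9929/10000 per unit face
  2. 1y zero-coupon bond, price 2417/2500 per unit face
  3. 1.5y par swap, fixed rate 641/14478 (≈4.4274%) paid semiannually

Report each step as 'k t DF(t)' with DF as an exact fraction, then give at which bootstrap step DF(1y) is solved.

1 1/2 9929/10000
2 1 2417/2500
3 3/2 9359/10000
DF(1y) is solved at step 2

step 1 [0.5y] zero: DF = P = 9929/10000 ≈ 0.992900
step 2 [1y] zero: DF = P = 2417/2500 ≈ 0.966800
step 3 [1.5y] swap r/2=641/28956: DF=(1 − 641/28956·(0.992900+0.966800))/(1+641/28956) = 9359/10000 ≈ 0.935900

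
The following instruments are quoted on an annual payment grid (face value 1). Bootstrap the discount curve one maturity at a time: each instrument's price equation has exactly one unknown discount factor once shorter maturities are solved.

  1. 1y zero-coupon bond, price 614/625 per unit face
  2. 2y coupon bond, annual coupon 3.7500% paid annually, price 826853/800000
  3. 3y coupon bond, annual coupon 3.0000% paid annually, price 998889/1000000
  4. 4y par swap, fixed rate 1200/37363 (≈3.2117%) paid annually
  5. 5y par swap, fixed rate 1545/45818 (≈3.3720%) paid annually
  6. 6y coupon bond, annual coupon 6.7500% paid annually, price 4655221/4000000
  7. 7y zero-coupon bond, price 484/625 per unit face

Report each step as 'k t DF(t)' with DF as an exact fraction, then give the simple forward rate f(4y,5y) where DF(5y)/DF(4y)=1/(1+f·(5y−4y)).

1 1 614/625
2 2 9607/10000
3 3 2283/2500
4 4 22/25
5 5 1691/2000
6 6 1601/2000
7 7 484/625
f(4y,5y) = ((22/25)/(1691/2000) − 1)/(1) = 69/1691 ≈ 4.0804%

step 1 [1y] zero: DF = P = 614/625 ≈ 0.982400
step 2 [2y] bond c/1=3/80: DF=(826853/800000 − 3/80·(0.982400))/(1+3/80) = 9607/10000 ≈ 0.960700
step 3 [3y] bond c/1=3/100: DF=(998889/1000000 − 3/100·(0.982400+0.960700))/(1+3/100) = 2283/2500 ≈ 0.913200
step 4 [4y] swap r/1=1200/37363: DF=(1 − 1200/37363·(0.982400+0.960700+0.913200))/(1+1200/37363) = 22/25 ≈ 0.880000
step 5 [5y] swap r/1=1545/45818: DF=(1 − 1545/45818·(0.982400+0.960700+0.913200+0.880000))/(1+1545/45818) = 1691/2000 ≈ 0.845500
step 6 [6y] bond c/1=27/400: DF=(4655221/4000000 − 27/400·(0.982400+0.960700+0.913200+0.880000+0.845500))/(1+27/400) = 1601/2000 ≈ 0.800500
step 7 [7y] zero: DF = P = 484/625 ≈ 0.774400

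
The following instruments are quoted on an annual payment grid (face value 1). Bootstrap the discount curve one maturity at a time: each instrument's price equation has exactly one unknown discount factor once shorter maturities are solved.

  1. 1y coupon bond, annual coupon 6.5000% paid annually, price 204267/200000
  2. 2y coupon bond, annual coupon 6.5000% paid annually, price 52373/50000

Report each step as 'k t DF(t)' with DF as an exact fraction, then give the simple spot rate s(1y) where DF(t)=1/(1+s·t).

1 1 959/1000
2 2 37/40
s(1y) = (1/(959/1000) − 1)/(1) = 41/959 ≈ 4.2753%

step 1 [1y] bond c/1=13/200: DF=(204267/200000 − 13/200·(0))/(1+13/200) = 959/1000 ≈ 0.959000
step 2 [2y] bond c/1=13/200: DF=(52373/50000 − 13/200·(0.959000))/(1+13/200) = 37/40 ≈ 0.925000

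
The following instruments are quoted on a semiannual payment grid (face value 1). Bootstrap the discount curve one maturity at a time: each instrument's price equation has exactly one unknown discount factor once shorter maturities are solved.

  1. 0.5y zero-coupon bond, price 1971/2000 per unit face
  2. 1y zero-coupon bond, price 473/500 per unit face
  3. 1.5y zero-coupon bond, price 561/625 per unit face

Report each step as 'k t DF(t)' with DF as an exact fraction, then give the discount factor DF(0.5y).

step 1 [0.5y] zero: DF = P = 1971/2000 ≈ 0.985500
step 2 [1y] zero: DF = P = 473/500 ≈ 0.946000
step 3 [1.5y] zero: DF = P = 561/625 ≈ 0.897600

1 1/2 1971/2000
2 1 473/500
3 3/2 561/625
DF(0.5y) = 1971/2000 ≈ 0.985500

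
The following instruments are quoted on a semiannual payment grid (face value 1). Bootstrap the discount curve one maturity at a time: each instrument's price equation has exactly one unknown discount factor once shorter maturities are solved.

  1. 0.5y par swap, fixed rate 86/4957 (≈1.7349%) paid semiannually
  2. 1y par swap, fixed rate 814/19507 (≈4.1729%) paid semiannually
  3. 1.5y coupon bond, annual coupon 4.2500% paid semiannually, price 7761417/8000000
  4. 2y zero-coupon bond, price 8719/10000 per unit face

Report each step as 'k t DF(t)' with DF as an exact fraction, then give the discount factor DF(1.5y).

1 1/2 4957/5000
2 1 9593/10000
3 3/2 4547/5000
4 2 8719/10000
DF(1.5y) = 4547/5000 ≈ 0.909400

step 1 [0.5y] swap r/2=43/4957: DF=(1 − 43/4957·(0))/(1+43/4957) = 4957/5000 ≈ 0.991400
step 2 [1y] swap r/2=407/19507: DF=(1 − 407/19507·(0.991400))/(1+407/19507) = 9593/10000 ≈ 0.959300
step 3 [1.5y] bond c/2=17/800: DF=(7761417/8000000 − 17/800·(0.991400+0.959300))/(1+17/800) = 4547/5000 ≈ 0.909400
step 4 [2y] zero: DF = P = 8719/10000 ≈ 0.871900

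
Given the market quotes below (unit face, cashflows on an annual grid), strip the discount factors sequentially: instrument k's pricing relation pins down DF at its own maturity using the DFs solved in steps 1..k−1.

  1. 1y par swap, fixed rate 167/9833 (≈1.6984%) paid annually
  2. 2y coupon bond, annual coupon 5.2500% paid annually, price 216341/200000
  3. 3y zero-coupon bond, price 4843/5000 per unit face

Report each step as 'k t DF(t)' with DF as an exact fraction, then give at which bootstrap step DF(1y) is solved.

1 1 9833/10000
2 2 9787/10000
3 3 4843/5000
DF(1y) is solved at step 1

step 1 [1y] swap r/1=167/9833: DF=(1 − 167/9833·(0))/(1+167/9833) = 9833/10000 ≈ 0.983300
step 2 [2y] bond c/1=21/400: DF=(216341/200000 − 21/400·(0.983300))/(1+21/400) = 9787/10000 ≈ 0.978700
step 3 [3y] zero: DF = P = 4843/5000 ≈ 0.968600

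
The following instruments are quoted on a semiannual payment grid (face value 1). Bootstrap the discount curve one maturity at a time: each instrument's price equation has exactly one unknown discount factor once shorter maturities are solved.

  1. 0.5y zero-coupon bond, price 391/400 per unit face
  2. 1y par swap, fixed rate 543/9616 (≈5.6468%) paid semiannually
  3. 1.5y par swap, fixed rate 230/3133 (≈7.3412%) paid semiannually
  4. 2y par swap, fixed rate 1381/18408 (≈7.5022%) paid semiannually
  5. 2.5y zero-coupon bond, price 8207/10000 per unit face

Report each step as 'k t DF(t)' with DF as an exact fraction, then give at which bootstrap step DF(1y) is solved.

1 1/2 391/400
2 1 9457/10000
3 3/2 1793/2000
4 2 8619/10000
5 5/2 8207/10000
DF(1y) is solved at step 2

step 1 [0.5y] zero: DF = P = 391/400 ≈ 0.977500
step 2 [1y] swap r/2=543/19232: DF=(1 − 543/19232·(0.977500))/(1+543/19232) = 9457/10000 ≈ 0.945700
step 3 [1.5y] swap r/2=115/3133: DF=(1 − 115/3133·(0.977500+0.945700))/(1+115/3133) = 1793/2000 ≈ 0.896500
step 4 [2y] swap r/2=1381/36816: DF=(1 − 1381/36816·(0.977500+0.945700+0.896500))/(1+1381/36816) = 8619/10000 ≈ 0.861900
step 5 [2.5y] zero: DF = P = 8207/10000 ≈ 0.820700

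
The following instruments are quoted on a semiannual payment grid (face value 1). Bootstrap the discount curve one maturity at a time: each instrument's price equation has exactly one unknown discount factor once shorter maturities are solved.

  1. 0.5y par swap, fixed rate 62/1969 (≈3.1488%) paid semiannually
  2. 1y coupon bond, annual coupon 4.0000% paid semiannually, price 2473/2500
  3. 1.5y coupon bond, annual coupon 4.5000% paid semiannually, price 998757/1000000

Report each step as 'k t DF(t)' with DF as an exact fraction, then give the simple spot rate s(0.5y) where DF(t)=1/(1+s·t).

step 1 [0.5y] swap r/2=31/1969: DF=(1 − 31/1969·(0))/(1+31/1969) = 1969/2000 ≈ 0.984500
step 2 [1y] bond c/2=1/50: DF=(2473/2500 − 1/50·(0.984500))/(1+1/50) = 1901/2000 ≈ 0.950500
step 3 [1.5y] bond c/2=9/400: DF=(998757/1000000 − 9/400·(0.984500+0.950500))/(1+9/400) = 4671/5000 ≈ 0.934200

1 1/2 1969/2000
2 1 1901/2000
3 3/2 4671/5000
s(0.5y) = (1/(1969/2000) − 1)/(1/2) = 62/1969 ≈ 3.1488%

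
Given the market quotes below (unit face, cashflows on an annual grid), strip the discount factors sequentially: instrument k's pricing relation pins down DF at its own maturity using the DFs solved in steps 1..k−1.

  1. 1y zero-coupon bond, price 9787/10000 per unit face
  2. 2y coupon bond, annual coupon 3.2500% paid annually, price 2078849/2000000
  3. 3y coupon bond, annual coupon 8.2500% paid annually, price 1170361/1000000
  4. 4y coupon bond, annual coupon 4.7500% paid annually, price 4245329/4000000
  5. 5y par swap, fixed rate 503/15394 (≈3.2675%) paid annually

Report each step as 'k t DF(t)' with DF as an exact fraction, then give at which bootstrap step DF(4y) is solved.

1 1 9787/10000
2 2 9759/10000
3 3 4661/5000
4 4 8823/10000
5 5 8491/10000
DF(4y) is solved at step 4

step 1 [1y] zero: DF = P = 9787/10000 ≈ 0.978700
step 2 [2y] bond c/1=13/400: DF=(2078849/2000000 − 13/400·(0.978700))/(1+13/400) = 9759/10000 ≈ 0.975900
step 3 [3y] bond c/1=33/400: DF=(1170361/1000000 − 33/400·(0.978700+0.975900))/(1+33/400) = 4661/5000 ≈ 0.932200
step 4 [4y] bond c/1=19/400: DF=(4245329/4000000 − 19/400·(0.978700+0.975900+0.932200))/(1+19/400) = 8823/10000 ≈ 0.882300
step 5 [5y] swap r/1=503/15394: DF=(1 − 503/15394·(0.978700+0.975900+0.932200+0.882300))/(1+503/15394) = 8491/10000 ≈ 0.849100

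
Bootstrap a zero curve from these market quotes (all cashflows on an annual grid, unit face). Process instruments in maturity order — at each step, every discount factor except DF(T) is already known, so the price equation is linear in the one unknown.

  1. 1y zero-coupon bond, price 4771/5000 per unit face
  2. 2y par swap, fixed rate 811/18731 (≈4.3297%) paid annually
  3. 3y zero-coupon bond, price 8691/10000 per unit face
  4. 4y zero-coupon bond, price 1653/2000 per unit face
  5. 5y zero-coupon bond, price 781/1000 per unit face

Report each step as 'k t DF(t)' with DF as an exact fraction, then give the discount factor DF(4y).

step 1 [1y] zero: DF = P = 4771/5000 ≈ 0.954200
step 2 [2y] swap r/1=811/18731: DF=(1 − 811/18731·(0.954200))/(1+811/18731) = 9189/10000 ≈ 0.918900
step 3 [3y] zero: DF = P = 8691/10000 ≈ 0.869100
step 4 [4y] zero: DF = P = 1653/2000 ≈ 0.826500
step 5 [5y] zero: DF = P = 781/1000 ≈ 0.781000

1 1 4771/5000
2 2 9189/10000
3 3 8691/10000
4 4 1653/2000
5 5 781/1000
DF(4y) = 1653/2000 ≈ 0.826500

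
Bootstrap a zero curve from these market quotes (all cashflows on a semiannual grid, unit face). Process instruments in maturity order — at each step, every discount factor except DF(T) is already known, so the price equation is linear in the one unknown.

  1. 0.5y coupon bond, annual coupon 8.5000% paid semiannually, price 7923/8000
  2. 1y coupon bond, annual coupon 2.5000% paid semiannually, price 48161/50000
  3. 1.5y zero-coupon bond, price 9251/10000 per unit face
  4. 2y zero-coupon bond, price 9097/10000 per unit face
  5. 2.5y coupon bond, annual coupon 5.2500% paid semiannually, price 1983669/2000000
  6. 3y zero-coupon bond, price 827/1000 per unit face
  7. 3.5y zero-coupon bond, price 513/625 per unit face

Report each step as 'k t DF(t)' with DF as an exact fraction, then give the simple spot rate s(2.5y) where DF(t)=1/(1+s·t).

1 1/2 19/20
2 1 2349/2500
3 3/2 9251/10000
4 2 9097/10000
5 5/2 1089/1250
6 3 827/1000
7 7/2 513/625
s(2.5y) = (1/(1089/1250) − 1)/(5/2) = 322/5445 ≈ 5.9137%

step 1 [0.5y] bond c/2=17/400: DF=(7923/8000 − 17/400·(0))/(1+17/400) = 19/20 ≈ 0.950000
step 2 [1y] bond c/2=1/80: DF=(48161/50000 − 1/80·(0.950000))/(1+1/80) = 2349/2500 ≈ 0.939600
step 3 [1.5y] zero: DF = P = 9251/10000 ≈ 0.925100
step 4 [2y] zero: DF = P = 9097/10000 ≈ 0.909700
step 5 [2.5y] bond c/2=21/800: DF=(1983669/2000000 − 21/800·(0.950000+0.939600+0.925100+0.909700))/(1+21/800) = 1089/1250 ≈ 0.871200
step 6 [3y] zero: DF = P = 827/1000 ≈ 0.827000
step 7 [3.5y] zero: DF = P = 513/625 ≈ 0.820800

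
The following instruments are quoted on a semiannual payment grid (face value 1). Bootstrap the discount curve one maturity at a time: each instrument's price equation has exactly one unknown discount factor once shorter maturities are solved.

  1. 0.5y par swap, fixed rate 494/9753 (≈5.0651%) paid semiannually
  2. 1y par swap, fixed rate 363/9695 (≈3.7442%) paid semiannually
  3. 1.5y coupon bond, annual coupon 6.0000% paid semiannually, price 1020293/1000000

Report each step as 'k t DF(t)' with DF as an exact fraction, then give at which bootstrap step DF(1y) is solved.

step 1 [0.5y] swap r/2=247/9753: DF=(1 − 247/9753·(0))/(1+247/9753) = 9753/10000 ≈ 0.975300
step 2 [1y] swap r/2=363/19390: DF=(1 − 363/19390·(0.975300))/(1+363/19390) = 9637/10000 ≈ 0.963700
step 3 [1.5y] bond c/2=3/100: DF=(1020293/1000000 − 3/100·(0.975300+0.963700))/(1+3/100) = 9341/10000 ≈ 0.934100

1 1/2 9753/10000
2 1 9637/10000
3 3/2 9341/10000
DF(1y) is solved at step 2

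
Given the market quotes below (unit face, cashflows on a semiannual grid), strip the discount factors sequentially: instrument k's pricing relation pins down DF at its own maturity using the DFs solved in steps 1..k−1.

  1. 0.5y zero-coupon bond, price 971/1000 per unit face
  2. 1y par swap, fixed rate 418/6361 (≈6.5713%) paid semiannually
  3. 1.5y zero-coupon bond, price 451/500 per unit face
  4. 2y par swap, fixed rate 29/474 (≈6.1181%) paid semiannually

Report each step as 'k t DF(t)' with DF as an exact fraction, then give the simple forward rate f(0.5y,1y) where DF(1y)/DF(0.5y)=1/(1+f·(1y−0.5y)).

1 1/2 971/1000
2 1 9373/10000
3 3/2 451/500
4 2 8869/10000
f(0.5y,1y) = ((971/1000)/(9373/10000) − 1)/(1/2) = 674/9373 ≈ 7.1909%

step 1 [0.5y] zero: DF = P = 971/1000 ≈ 0.971000
step 2 [1y] swap r/2=209/6361: DF=(1 − 209/6361·(0.971000))/(1+209/6361) = 9373/10000 ≈ 0.937300
step 3 [1.5y] zero: DF = P = 451/500 ≈ 0.902000
step 4 [2y] swap r/2=29/948: DF=(1 − 29/948·(0.971000+0.937300+0.902000))/(1+29/948) = 8869/10000 ≈ 0.886900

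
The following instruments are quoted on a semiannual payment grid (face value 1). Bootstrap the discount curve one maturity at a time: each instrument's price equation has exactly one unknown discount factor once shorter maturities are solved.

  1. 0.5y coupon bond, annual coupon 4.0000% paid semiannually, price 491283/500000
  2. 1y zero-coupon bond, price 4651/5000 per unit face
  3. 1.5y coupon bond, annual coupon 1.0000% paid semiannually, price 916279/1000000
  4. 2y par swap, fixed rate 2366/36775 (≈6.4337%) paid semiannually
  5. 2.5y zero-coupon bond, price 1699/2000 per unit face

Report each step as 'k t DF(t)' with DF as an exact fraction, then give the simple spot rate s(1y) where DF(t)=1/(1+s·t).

step 1 [0.5y] bond c/2=1/50: DF=(491283/500000 − 1/50·(0))/(1+1/50) = 9633/10000 ≈ 0.963300
step 2 [1y] zero: DF = P = 4651/5000 ≈ 0.930200
step 3 [1.5y] bond c/2=1/200: DF=(916279/1000000 − 1/200·(0.963300+0.930200))/(1+1/200) = 9023/10000 ≈ 0.902300
step 4 [2y] swap r/2=1183/36775: DF=(1 − 1183/36775·(0.963300+0.930200+0.902300))/(1+1183/36775) = 8817/10000 ≈ 0.881700
step 5 [2.5y] zero: DF = P = 1699/2000 ≈ 0.849500

1 1/2 9633/10000
2 1 4651/5000
3 3/2 9023/10000
4 2 8817/10000
5 5/2 1699/2000
s(1y) = (1/(4651/5000) − 1)/(1) = 349/4651 ≈ 7.5038%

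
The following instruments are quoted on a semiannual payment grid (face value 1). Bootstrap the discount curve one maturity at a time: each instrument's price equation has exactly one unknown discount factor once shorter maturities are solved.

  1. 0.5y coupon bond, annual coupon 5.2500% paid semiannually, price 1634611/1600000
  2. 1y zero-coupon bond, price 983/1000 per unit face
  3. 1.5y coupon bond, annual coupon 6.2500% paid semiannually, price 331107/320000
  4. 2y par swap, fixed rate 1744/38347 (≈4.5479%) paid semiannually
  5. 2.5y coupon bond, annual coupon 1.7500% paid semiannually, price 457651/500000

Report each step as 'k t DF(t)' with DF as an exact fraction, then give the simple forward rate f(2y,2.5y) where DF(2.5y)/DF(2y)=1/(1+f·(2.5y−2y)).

1 1/2 1991/2000
2 1 983/1000
3 3/2 4717/5000
4 2 1141/1250
5 5/2 8741/10000
f(2y,2.5y) = ((1141/1250)/(8741/10000) − 1)/(1/2) = 774/8741 ≈ 8.8548%

step 1 [0.5y] bond c/2=21/800: DF=(1634611/1600000 − 21/800·(0))/(1+21/800) = 1991/2000 ≈ 0.995500
step 2 [1y] zero: DF = P = 983/1000 ≈ 0.983000
step 3 [1.5y] bond c/2=1/32: DF=(331107/320000 − 1/32·(0.995500+0.983000))/(1+1/32) = 4717/5000 ≈ 0.943400
step 4 [2y] swap r/2=872/38347: DF=(1 − 872/38347·(0.995500+0.983000+0.943400))/(1+872/38347) = 1141/1250 ≈ 0.912800
step 5 [2.5y] bond c/2=7/800: DF=(457651/500000 − 7/800·(0.995500+0.983000+0.943400+0.912800))/(1+7/800) = 8741/10000 ≈ 0.874100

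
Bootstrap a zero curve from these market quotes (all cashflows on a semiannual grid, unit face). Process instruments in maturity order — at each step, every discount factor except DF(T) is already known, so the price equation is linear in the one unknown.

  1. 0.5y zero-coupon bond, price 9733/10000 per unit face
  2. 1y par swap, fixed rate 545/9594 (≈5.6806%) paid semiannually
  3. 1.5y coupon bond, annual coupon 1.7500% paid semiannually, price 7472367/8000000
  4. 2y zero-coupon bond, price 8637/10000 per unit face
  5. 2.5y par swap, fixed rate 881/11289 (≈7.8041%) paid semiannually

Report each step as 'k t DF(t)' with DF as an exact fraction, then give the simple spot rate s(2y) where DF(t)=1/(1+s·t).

step 1 [0.5y] zero: DF = P = 9733/10000 ≈ 0.973300
step 2 [1y] swap r/2=545/19188: DF=(1 − 545/19188·(0.973300))/(1+545/19188) = 1891/2000 ≈ 0.945500
step 3 [1.5y] bond c/2=7/800: DF=(7472367/8000000 − 7/800·(0.973300+0.945500))/(1+7/800) = 9093/10000 ≈ 0.909300
step 4 [2y] zero: DF = P = 8637/10000 ≈ 0.863700
step 5 [2.5y] swap r/2=881/22578: DF=(1 − 881/22578·(0.973300+0.945500+0.909300+0.863700))/(1+881/22578) = 4119/5000 ≈ 0.823800

1 1/2 9733/10000
2 1 1891/2000
3 3/2 9093/10000
4 2 8637/10000
5 5/2 4119/5000
s(2y) = (1/(8637/10000) − 1)/(2) = 1363/17274 ≈ 7.8905%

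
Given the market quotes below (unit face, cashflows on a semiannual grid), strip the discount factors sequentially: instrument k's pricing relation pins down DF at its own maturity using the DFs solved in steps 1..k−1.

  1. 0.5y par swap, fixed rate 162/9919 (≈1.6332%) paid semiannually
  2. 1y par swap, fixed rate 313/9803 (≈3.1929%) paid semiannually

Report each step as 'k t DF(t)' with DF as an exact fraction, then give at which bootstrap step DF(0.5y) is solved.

1 1/2 9919/10000
2 1 9687/10000
DF(0.5y) is solved at step 1

step 1 [0.5y] swap r/2=81/9919: DF=(1 − 81/9919·(0))/(1+81/9919) = 9919/10000 ≈ 0.991900
step 2 [1y] swap r/2=313/19606: DF=(1 − 313/19606·(0.991900))/(1+313/19606) = 9687/10000 ≈ 0.968700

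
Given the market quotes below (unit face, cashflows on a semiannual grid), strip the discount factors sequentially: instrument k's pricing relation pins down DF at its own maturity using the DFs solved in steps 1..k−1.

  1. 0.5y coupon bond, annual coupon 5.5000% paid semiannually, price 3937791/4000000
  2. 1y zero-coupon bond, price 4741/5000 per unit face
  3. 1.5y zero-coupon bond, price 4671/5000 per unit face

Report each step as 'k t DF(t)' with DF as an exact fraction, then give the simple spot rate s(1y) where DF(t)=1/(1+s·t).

1 1/2 9581/10000
2 1 4741/5000
3 3/2 4671/5000
s(1y) = (1/(4741/5000) − 1)/(1) = 259/4741 ≈ 5.4630%

step 1 [0.5y] bond c/2=11/400: DF=(3937791/4000000 − 11/400·(0))/(1+11/400) = 9581/10000 ≈ 0.958100
step 2 [1y] zero: DF = P = 4741/5000 ≈ 0.948200
step 3 [1.5y] zero: DF = P = 4671/5000 ≈ 0.934200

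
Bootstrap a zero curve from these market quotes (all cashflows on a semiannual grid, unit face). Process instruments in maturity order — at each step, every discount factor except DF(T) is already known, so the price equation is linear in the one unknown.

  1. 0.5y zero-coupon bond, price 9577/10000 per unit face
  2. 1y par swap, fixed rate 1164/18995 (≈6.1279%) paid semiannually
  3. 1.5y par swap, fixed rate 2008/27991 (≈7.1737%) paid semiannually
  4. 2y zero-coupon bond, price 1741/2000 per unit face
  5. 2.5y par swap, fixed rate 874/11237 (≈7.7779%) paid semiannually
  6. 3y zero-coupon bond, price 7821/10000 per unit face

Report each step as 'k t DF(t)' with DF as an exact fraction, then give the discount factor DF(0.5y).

1 1/2 9577/10000
2 1 4709/5000
3 3/2 2249/2500
4 2 1741/2000
5 5/2 2063/2500
6 3 7821/10000
DF(0.5y) = 9577/10000 ≈ 0.957700

step 1 [0.5y] zero: DF = P = 9577/10000 ≈ 0.957700
step 2 [1y] swap r/2=582/18995: DF=(1 − 582/18995·(0.957700))/(1+582/18995) = 4709/5000 ≈ 0.941800
step 3 [1.5y] swap r/2=1004/27991: DF=(1 − 1004/27991·(0.957700+0.941800))/(1+1004/27991) = 2249/2500 ≈ 0.899600
step 4 [2y] zero: DF = P = 1741/2000 ≈ 0.870500
step 5 [2.5y] swap r/2=437/11237: DF=(1 − 437/11237·(0.957700+0.941800+0.899600+0.870500))/(1+437/11237) = 2063/2500 ≈ 0.825200
step 6 [3y] zero: DF = P = 7821/10000 ≈ 0.782100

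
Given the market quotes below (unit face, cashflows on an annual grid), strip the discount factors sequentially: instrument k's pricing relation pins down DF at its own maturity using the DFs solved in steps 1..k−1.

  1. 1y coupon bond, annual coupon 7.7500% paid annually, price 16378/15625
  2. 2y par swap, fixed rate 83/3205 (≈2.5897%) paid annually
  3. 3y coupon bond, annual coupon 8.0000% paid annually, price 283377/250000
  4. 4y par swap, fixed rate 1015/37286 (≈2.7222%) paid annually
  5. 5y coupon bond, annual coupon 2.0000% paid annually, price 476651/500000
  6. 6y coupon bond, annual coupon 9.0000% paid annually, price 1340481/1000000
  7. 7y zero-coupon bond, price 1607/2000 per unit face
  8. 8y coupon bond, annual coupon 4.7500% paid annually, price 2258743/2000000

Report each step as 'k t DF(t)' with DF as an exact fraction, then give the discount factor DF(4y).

1 1 608/625
2 2 4751/5000
3 3 9071/10000
4 4 1797/2000
5 5 1723/2000
6 6 2127/2500
7 7 1607/2000
8 8 159/200
DF(4y) = 1797/2000 ≈ 0.898500

step 1 [1y] bond c/1=31/400: DF=(16378/15625 − 31/400·(0))/(1+31/400) = 608/625 ≈ 0.972800
step 2 [2y] swap r/1=83/3205: DF=(1 − 83/3205·(0.972800))/(1+83/3205) = 4751/5000 ≈ 0.950200
step 3 [3y] bond c/1=2/25: DF=(283377/250000 − 2/25·(0.972800+0.950200))/(1+2/25) = 9071/10000 ≈ 0.907100
step 4 [4y] swap r/1=1015/37286: DF=(1 − 1015/37286·(0.972800+0.950200+0.907100))/(1+1015/37286) = 1797/2000 ≈ 0.898500
step 5 [5y] bond c/1=1/50: DF=(476651/500000 − 1/50·(0.972800+0.950200+0.907100+0.898500))/(1+1/50) = 1723/2000 ≈ 0.861500
step 6 [6y] bond c/1=9/100: DF=(1340481/1000000 − 9/100·(0.972800+0.950200+0.907100+0.898500+0.861500))/(1+9/100) = 2127/2500 ≈ 0.850800
step 7 [7y] zero: DF = P = 1607/2000 ≈ 0.803500
step 8 [8y] bond c/1=19/400: DF=(2258743/2000000 − 19/400·(0.972800+0.950200+0.907100+0.898500+0.861500+0.850800+0.803500))/(1+19/400) = 159/200 ≈ 0.795000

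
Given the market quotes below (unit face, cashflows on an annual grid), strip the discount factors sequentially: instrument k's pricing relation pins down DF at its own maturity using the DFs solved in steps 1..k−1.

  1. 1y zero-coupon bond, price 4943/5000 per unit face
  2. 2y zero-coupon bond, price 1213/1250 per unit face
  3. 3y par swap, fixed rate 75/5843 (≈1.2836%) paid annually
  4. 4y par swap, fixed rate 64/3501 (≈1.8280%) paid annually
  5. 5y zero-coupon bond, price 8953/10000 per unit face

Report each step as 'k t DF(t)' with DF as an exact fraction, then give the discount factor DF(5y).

1 1 4943/5000
2 2 1213/1250
3 3 77/80
4 4 581/625
5 5 8953/10000
DF(5y) = 8953/10000 ≈ 0.895300

step 1 [1y] zero: DF = P = 4943/5000 ≈ 0.988600
step 2 [2y] zero: DF = P = 1213/1250 ≈ 0.970400
step 3 [3y] swap r/1=75/5843: DF=(1 − 75/5843·(0.988600+0.970400))/(1+75/5843) = 77/80 ≈ 0.962500
step 4 [4y] swap r/1=64/3501: DF=(1 − 64/3501·(0.988600+0.970400+0.962500))/(1+64/3501) = 581/625 ≈ 0.929600
step 5 [5y] zero: DF = P = 8953/10000 ≈ 0.895300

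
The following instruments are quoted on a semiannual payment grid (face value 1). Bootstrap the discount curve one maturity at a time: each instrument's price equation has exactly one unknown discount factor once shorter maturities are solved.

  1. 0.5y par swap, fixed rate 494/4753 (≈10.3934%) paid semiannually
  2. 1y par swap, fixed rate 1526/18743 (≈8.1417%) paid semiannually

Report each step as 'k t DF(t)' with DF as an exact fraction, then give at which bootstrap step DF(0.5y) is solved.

1 1/2 4753/5000
2 1 9237/10000
DF(0.5y) is solved at step 1

step 1 [0.5y] swap r/2=247/4753: DF=(1 − 247/4753·(0))/(1+247/4753) = 4753/5000 ≈ 0.950600
step 2 [1y] swap r/2=763/18743: DF=(1 − 763/18743·(0.950600))/(1+763/18743) = 9237/10000 ≈ 0.923700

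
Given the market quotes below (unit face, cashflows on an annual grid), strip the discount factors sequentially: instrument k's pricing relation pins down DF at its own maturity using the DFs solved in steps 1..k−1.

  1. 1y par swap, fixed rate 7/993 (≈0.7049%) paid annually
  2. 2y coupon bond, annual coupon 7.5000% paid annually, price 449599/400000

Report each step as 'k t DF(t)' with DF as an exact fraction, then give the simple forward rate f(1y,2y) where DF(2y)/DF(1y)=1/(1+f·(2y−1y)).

step 1 [1y] swap r/1=7/993: DF=(1 − 7/993·(0))/(1+7/993) = 993/1000 ≈ 0.993000
step 2 [2y] bond c/1=3/40: DF=(449599/400000 − 3/40·(0.993000))/(1+3/40) = 9763/10000 ≈ 0.976300

1 1 993/1000
2 2 9763/10000
f(1y,2y) = ((993/1000)/(9763/10000) − 1)/(1) = 167/9763 ≈ 1.7105%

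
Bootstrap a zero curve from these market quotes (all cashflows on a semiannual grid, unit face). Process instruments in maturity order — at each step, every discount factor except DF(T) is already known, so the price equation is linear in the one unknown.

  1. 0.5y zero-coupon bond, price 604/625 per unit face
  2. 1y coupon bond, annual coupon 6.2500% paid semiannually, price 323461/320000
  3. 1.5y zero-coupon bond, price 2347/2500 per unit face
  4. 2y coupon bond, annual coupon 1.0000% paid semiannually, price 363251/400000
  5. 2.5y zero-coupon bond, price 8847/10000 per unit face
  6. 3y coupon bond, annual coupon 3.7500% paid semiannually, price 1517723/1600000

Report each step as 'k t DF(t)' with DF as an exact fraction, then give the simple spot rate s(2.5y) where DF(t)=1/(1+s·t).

1 1/2 604/625
2 1 9509/10000
3 3/2 2347/2500
4 2 4447/5000
5 5/2 8847/10000
6 3 8459/10000
s(2.5y) = (1/(8847/10000) − 1)/(5/2) = 2306/44235 ≈ 5.2131%

step 1 [0.5y] zero: DF = P = 604/625 ≈ 0.966400
step 2 [1y] bond c/2=1/32: DF=(323461/320000 − 1/32·(0.966400))/(1+1/32) = 9509/10000 ≈ 0.950900
step 3 [1.5y] zero: DF = P = 2347/2500 ≈ 0.938800
step 4 [2y] bond c/2=1/200: DF=(363251/400000 − 1/200·(0.966400+0.950900+0.938800))/(1+1/200) = 4447/5000 ≈ 0.889400
step 5 [2.5y] zero: DF = P = 8847/10000 ≈ 0.884700
step 6 [3y] bond c/2=3/160: DF=(1517723/1600000 − 3/160·(0.966400+0.950900+0.938800+0.889400+0.884700))/(1+3/160) = 8459/10000 ≈ 0.845900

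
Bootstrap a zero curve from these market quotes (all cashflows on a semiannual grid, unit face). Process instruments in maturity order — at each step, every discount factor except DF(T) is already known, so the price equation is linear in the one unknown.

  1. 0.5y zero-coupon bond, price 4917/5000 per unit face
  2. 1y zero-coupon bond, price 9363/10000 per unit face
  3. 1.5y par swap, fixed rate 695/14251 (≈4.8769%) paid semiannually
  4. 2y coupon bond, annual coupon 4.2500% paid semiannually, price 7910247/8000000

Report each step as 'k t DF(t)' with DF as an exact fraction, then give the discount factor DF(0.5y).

step 1 [0.5y] zero: DF = P = 4917/5000 ≈ 0.983400
step 2 [1y] zero: DF = P = 9363/10000 ≈ 0.936300
step 3 [1.5y] swap r/2=695/28502: DF=(1 − 695/28502·(0.983400+0.936300))/(1+695/28502) = 1861/2000 ≈ 0.930500
step 4 [2y] bond c/2=17/800: DF=(7910247/8000000 − 17/800·(0.983400+0.936300+0.930500))/(1+17/800) = 9089/10000 ≈ 0.908900

1 1/2 4917/5000
2 1 9363/10000
3 3/2 1861/2000
4 2 9089/10000
DF(0.5y) = 4917/5000 ≈ 0.983400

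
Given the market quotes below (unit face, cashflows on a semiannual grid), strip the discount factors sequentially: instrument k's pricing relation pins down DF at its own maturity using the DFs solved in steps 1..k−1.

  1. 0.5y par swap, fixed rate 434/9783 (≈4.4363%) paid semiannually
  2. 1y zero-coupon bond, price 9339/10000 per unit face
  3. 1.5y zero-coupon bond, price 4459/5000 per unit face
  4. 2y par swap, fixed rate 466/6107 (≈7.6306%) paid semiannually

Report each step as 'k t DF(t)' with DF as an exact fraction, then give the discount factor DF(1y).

step 1 [0.5y] swap r/2=217/9783: DF=(1 − 217/9783·(0))/(1+217/9783) = 9783/10000 ≈ 0.978300
step 2 [1y] zero: DF = P = 9339/10000 ≈ 0.933900
step 3 [1.5y] zero: DF = P = 4459/5000 ≈ 0.891800
step 4 [2y] swap r/2=233/6107: DF=(1 − 233/6107·(0.978300+0.933900+0.891800))/(1+233/6107) = 4301/5000 ≈ 0.860200

1 1/2 9783/10000
2 1 9339/10000
3 3/2 4459/5000
4 2 4301/5000
DF(1y) = 9339/10000 ≈ 0.933900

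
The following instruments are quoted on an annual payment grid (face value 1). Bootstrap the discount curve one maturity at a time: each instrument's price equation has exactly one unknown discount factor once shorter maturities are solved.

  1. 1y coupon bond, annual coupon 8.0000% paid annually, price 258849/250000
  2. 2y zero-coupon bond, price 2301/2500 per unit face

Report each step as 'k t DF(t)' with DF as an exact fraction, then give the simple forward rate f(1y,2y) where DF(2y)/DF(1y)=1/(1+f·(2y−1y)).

1 1 9587/10000
2 2 2301/2500
f(1y,2y) = ((9587/10000)/(2301/2500) − 1)/(1) = 383/9204 ≈ 4.1612%

step 1 [1y] bond c/1=2/25: DF=(258849/250000 − 2/25·(0))/(1+2/25) = 9587/10000 ≈ 0.958700
step 2 [2y] zero: DF = P = 2301/2500 ≈ 0.920400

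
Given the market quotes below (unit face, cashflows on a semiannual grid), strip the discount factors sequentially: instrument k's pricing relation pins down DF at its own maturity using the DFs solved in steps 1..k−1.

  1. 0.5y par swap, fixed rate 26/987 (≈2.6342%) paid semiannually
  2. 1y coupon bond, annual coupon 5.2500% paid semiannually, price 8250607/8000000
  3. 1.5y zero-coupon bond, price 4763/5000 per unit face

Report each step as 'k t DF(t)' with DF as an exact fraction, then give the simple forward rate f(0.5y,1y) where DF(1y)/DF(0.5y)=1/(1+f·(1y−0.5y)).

step 1 [0.5y] swap r/2=13/987: DF=(1 − 13/987·(0))/(1+13/987) = 987/1000 ≈ 0.987000
step 2 [1y] bond c/2=21/800: DF=(8250607/8000000 − 21/800·(0.987000))/(1+21/800) = 9797/10000 ≈ 0.979700
step 3 [1.5y] zero: DF = P = 4763/5000 ≈ 0.952600

1 1/2 987/1000
2 1 9797/10000
3 3/2 4763/5000
f(0.5y,1y) = ((987/1000)/(9797/10000) − 1)/(1/2) = 146/9797 ≈ 1.4903%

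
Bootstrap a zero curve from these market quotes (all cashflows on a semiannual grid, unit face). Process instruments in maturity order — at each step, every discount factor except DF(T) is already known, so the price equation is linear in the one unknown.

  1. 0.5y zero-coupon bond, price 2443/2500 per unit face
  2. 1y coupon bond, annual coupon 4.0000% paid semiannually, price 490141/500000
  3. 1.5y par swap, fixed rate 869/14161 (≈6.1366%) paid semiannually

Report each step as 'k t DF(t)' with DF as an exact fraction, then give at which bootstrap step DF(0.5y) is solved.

1 1/2 2443/2500
2 1 9419/10000
3 3/2 9131/10000
DF(0.5y) is solved at step 1

step 1 [0.5y] zero: DF = P = 2443/2500 ≈ 0.977200
step 2 [1y] bond c/2=1/50: DF=(490141/500000 − 1/50·(0.977200))/(1+1/50) = 9419/10000 ≈ 0.941900
step 3 [1.5y] swap r/2=869/28322: DF=(1 − 869/28322·(0.977200+0.941900))/(1+869/28322) = 9131/10000 ≈ 0.913100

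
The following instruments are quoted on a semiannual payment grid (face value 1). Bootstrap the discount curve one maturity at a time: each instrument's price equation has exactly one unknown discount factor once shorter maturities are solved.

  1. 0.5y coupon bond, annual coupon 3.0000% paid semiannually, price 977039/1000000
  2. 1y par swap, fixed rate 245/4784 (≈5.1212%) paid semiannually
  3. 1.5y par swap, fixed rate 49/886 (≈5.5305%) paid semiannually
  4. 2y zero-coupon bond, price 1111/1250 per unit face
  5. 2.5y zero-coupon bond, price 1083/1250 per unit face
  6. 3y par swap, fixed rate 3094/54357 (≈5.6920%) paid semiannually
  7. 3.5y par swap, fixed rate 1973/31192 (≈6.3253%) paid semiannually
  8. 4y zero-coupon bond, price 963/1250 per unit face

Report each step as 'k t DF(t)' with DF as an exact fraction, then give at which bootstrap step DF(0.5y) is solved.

step 1 [0.5y] bond c/2=3/200: DF=(977039/1000000 − 3/200·(0))/(1+3/200) = 4813/5000 ≈ 0.962600
step 2 [1y] swap r/2=245/9568: DF=(1 − 245/9568·(0.962600))/(1+245/9568) = 951/1000 ≈ 0.951000
step 3 [1.5y] swap r/2=49/1772: DF=(1 − 49/1772·(0.962600+0.951000))/(1+49/1772) = 576/625 ≈ 0.921600
step 4 [2y] zero: DF = P = 1111/1250 ≈ 0.888800
step 5 [2.5y] zero: DF = P = 1083/1250 ≈ 0.866400
step 6 [3y] swap r/2=1547/54357: DF=(1 − 1547/54357·(0.962600+0.951000+0.921600+0.888800+0.866400))/(1+1547/54357) = 8453/10000 ≈ 0.845300
step 7 [3.5y] swap r/2=1973/62384: DF=(1 − 1973/62384·(0.962600+0.951000+0.921600+0.888800+0.866400+0.845300))/(1+1973/62384) = 8027/10000 ≈ 0.802700
step 8 [4y] zero: DF = P = 963/1250 ≈ 0.770400

1 1/2 4813/5000
2 1 951/1000
3 3/2 576/625
4 2 1111/1250
5 5/2 1083/1250
6 3 8453/10000
7 7/2 8027/10000
8 4 963/1250
DF(0.5y) is solved at step 1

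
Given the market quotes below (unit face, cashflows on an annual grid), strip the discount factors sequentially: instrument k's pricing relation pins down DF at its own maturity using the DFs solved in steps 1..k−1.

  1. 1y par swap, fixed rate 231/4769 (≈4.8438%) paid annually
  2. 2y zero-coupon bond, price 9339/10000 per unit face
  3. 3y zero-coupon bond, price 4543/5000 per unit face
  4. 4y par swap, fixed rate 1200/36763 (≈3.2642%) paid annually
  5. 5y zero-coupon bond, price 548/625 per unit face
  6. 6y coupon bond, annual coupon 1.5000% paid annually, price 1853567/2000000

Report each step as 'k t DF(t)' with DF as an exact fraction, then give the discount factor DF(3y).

1 1 4769/5000
2 2 9339/10000
3 3 4543/5000
4 4 22/25
5 5 548/625
6 6 4229/5000
DF(3y) = 4543/5000 ≈ 0.908600

step 1 [1y] swap r/1=231/4769: DF=(1 − 231/4769·(0))/(1+231/4769) = 4769/5000 ≈ 0.953800
step 2 [2y] zero: DF = P = 9339/10000 ≈ 0.933900
step 3 [3y] zero: DF = P = 4543/5000 ≈ 0.908600
step 4 [4y] swap r/1=1200/36763: DF=(1 − 1200/36763·(0.953800+0.933900+0.908600))/(1+1200/36763) = 22/25 ≈ 0.880000
step 5 [5y] zero: DF = P = 548/625 ≈ 0.876800
step 6 [6y] bond c/1=3/200: DF=(1853567/2000000 − 3/200·(0.953800+0.933900+0.908600+0.880000+0.876800))/(1+3/200) = 4229/5000 ≈ 0.845800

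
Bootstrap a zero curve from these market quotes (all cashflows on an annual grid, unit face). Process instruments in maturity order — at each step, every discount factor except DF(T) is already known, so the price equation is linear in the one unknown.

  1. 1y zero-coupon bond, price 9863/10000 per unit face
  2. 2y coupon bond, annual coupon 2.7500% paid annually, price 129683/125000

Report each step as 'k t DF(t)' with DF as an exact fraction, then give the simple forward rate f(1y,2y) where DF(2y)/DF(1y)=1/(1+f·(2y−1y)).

step 1 [1y] zero: DF = P = 9863/10000 ≈ 0.986300
step 2 [2y] bond c/1=11/400: DF=(129683/125000 − 11/400·(0.986300))/(1+11/400) = 9833/10000 ≈ 0.983300

1 1 9863/10000
2 2 9833/10000
f(1y,2y) = ((9863/10000)/(9833/10000) − 1)/(1) = 30/9833 ≈ 0.3051%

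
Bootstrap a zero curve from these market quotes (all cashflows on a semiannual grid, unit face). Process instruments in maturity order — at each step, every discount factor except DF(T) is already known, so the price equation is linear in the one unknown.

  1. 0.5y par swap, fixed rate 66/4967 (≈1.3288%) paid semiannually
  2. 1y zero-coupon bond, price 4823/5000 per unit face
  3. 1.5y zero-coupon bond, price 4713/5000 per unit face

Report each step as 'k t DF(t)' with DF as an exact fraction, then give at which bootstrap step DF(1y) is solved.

1 1/2 4967/5000
2 1 4823/5000
3 3/2 4713/5000
DF(1y) is solved at step 2

step 1 [0.5y] swap r/2=33/4967: DF=(1 − 33/4967·(0))/(1+33/4967) = 4967/5000 ≈ 0.993400
step 2 [1y] zero: DF = P = 4823/5000 ≈ 0.964600
step 3 [1.5y] zero: DF = P = 4713/5000 ≈ 0.942600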